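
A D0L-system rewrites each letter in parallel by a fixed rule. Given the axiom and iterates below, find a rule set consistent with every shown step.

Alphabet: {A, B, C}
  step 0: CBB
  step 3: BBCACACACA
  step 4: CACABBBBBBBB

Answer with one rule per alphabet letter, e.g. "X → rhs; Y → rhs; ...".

  step 3 ⇒ step 4: BBCACACACA ⇒ CA·CA·B·B·B·B·B·B·B·B
    A ↦ B
    B ↦ CA
    C ↦ B

A->B, B->CA, C->B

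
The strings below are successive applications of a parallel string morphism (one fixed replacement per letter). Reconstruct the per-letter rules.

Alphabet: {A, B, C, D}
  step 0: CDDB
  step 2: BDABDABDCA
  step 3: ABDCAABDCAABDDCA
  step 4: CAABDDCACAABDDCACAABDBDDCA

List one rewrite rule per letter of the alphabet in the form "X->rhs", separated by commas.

  step 3 ⇒ step 4: ABDCAABDCAABDDCA ⇒ CA·A·BD·D·CA·CA·A·BD·D·CA·CA·A·BD·BD·D·CA
    A ↦ CA
    B ↦ A
    C ↦ D
    D ↦ BD

A->CA, B->A, C->D, D->BD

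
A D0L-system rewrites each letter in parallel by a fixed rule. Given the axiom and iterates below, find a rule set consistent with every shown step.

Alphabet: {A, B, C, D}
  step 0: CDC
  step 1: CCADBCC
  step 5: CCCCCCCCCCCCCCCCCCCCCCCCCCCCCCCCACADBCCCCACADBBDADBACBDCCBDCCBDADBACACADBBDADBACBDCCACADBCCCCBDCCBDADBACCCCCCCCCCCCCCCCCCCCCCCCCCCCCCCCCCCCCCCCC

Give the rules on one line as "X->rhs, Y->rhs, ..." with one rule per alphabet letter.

A->BD, B->AC, C->CC, D->ADB

  step 0 ⇒ step 1: CDC ⇒ CC·ADB·CC
    C ↦ CC
    D ↦ ADB
    A ↦ BD  (constrained at step 1)
    B ↦ AC  (constrained at step 1)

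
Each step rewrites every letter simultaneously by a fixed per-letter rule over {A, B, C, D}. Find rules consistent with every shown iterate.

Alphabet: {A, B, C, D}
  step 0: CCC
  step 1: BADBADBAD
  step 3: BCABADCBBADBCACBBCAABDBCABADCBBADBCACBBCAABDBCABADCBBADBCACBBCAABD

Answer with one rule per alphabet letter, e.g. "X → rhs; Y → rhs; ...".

A->CB, B->BCA, C->BAD, D->ABD

  step 0 ⇒ step 1: CCC ⇒ BAD·BAD·BAD
    C ↦ BAD
    A ↦ CB  (constrained at step 1)
    B ↦ BCA  (constrained at step 1)
    D ↦ ABD  (constrained at step 1)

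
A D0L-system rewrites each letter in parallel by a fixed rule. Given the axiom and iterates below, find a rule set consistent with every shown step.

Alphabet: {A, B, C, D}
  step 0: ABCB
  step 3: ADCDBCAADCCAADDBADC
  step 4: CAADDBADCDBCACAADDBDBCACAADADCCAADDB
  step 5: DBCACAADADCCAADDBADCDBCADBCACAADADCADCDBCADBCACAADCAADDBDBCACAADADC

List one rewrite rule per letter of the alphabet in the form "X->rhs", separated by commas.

A->CA, B->C, C->DB, D->AD

  step 4 ⇒ step 5: CAADDBADCDBCACAADDBDBCACAADADCCAADDB ⇒ DB·CA·CA·AD·AD·C·CA·AD·DB·AD·C·DB·CA·DB·CA·CA·AD·AD·C·AD·C·DB·CA·DB·CA·CA·AD·CA·AD·DB·DB·CA·CA·AD·AD·C
    A ↦ CA
    B ↦ C
    C ↦ DB
    D ↦ AD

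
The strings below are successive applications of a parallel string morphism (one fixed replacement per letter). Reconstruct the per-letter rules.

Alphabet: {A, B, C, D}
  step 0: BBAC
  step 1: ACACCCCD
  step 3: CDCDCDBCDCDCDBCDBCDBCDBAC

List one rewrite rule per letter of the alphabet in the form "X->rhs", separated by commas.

  step 0 ⇒ step 1: BBAC ⇒ AC·AC·CC·CD
    A ↦ CC
    B ↦ AC
    C ↦ CD
    D ↦ B  (constrained at step 1)

A->CC, B->AC, C->CD, D->B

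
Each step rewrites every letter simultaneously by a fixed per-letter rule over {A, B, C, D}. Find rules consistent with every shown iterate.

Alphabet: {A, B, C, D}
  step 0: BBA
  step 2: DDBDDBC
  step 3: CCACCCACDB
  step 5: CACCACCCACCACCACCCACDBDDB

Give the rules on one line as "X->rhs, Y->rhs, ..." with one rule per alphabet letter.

  step 2 ⇒ step 3: DDBDDBC ⇒ C·C·AC·C·C·AC·DB
    B ↦ AC
    C ↦ DB
    D ↦ C
    A ↦ D  (constrained at step 0)

A->D, B->AC, C->DB, D->C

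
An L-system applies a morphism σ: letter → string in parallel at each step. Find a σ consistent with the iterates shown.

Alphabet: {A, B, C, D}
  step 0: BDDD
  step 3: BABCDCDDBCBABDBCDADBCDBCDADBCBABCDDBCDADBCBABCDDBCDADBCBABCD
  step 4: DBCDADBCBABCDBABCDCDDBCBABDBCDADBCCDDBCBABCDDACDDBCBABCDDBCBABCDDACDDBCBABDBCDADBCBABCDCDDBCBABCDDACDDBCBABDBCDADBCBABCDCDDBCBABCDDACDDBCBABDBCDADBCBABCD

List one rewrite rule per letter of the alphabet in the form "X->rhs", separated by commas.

A->DA, B->DBC, C->BAB, D->CD

  step 3 ⇒ step 4: BABCDCDDBCBABDBCDADBCDBCDADBCBABCDDBCDADBCBABCDDBCDADBCBABCD ⇒ DBC·DA·DBC·BAB·CD·BAB·CD·CD·DBC·BAB·DBC·DA·DBC·CD·DBC·BAB·CD·DA·CD·DBC·BAB·CD·DBC·BAB·CD·DA·CD·DBC·BAB·DBC·DA·DBC·BAB·CD·CD·DBC·BAB·CD·DA·CD·DBC·BAB·DBC·DA·DBC·BAB·CD·CD·DBC·BAB·CD·DA·CD·DBC·BAB·DBC·DA·DBC·BAB·CD
    A ↦ DA
    B ↦ DBC
    C ↦ BAB
    D ↦ CD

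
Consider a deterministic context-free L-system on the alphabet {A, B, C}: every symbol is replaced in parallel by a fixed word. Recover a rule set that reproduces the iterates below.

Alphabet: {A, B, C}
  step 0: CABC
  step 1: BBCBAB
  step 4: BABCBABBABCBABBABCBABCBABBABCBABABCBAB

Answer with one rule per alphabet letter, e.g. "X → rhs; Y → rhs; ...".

  step 0 ⇒ step 1: CABC ⇒ B·BC·BA·B
    A ↦ BC
    B ↦ BA
    C ↦ B

A->BC, B->BA, C->B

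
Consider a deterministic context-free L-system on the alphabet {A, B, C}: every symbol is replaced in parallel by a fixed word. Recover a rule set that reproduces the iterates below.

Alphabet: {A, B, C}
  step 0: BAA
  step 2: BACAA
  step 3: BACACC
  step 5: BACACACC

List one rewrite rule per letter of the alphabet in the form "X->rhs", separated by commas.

A->C, B->BA, C->A

  step 2 ⇒ step 3: BACAA ⇒ BA·C·A·C·C
    A ↦ C
    B ↦ BA
    C ↦ A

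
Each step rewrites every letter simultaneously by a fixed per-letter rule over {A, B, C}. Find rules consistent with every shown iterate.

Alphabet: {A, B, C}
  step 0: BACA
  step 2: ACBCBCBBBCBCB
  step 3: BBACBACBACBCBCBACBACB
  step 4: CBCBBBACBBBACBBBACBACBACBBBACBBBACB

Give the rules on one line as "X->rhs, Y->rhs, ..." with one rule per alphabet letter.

  step 3 ⇒ step 4: BBACBACBACBCBCBACBACB ⇒ CB·CB·BB·A·CB·BB·A·CB·BB·A·CB·A·CB·A·CB·BB·A·CB·BB·A·CB
    A ↦ BB
    B ↦ CB
    C ↦ A

A->BB, B->CB, C->A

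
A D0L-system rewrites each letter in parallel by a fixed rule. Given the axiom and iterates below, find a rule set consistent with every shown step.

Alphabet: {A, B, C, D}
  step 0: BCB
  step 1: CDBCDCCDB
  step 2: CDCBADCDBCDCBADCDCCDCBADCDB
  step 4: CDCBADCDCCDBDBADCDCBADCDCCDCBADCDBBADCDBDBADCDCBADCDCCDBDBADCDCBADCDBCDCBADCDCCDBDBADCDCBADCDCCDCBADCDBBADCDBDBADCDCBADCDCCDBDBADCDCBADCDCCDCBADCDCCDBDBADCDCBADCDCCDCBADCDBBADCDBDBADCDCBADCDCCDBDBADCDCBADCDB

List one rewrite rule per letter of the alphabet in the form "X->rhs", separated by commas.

A->D, B->CDB, C->CDC, D->BAD

  step 1 ⇒ step 2: CDBCDCCDB ⇒ CDC·BAD·CDB·CDC·BAD·CDC·CDC·BAD·CDB
    B ↦ CDB
    C ↦ CDC
    D ↦ BAD
    A ↦ D  (constrained at step 2)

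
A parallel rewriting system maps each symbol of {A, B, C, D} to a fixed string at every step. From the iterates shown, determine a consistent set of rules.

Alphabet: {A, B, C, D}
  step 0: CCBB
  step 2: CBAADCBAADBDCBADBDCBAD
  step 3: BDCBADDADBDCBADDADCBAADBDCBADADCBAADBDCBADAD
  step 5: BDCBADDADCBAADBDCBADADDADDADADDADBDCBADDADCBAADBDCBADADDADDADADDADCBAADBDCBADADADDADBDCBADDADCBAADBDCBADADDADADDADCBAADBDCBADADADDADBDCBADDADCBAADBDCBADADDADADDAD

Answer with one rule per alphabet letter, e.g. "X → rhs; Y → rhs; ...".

  step 2 ⇒ step 3: CBAADCBAADBDCBADBDCBAD ⇒ BD·CBA·D·D·AD·BD·CBA·D·D·AD·CBA·AD·BD·CBA·D·AD·CBA·AD·BD·CBA·D·AD
    A ↦ D
    B ↦ CBA
    C ↦ BD
    D ↦ AD

A->D, B->CBA, C->BD, D->AD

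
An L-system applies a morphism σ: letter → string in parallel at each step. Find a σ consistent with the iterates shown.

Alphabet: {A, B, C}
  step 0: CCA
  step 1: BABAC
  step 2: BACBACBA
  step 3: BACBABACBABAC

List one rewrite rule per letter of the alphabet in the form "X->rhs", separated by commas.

  step 2 ⇒ step 3: BACBACBA ⇒ BA·C·BA·BA·C·BA·BA·C
    A ↦ C
    B ↦ BA
    C ↦ BA

A->C, B->BA, C->BA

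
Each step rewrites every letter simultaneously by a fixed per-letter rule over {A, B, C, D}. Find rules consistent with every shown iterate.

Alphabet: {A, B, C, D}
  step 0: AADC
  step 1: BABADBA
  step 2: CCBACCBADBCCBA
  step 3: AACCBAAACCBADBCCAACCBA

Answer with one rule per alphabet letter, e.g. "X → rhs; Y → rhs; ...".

A->BA, B->CC, C->A, D->DB

  step 2 ⇒ step 3: CCBACCBADBCCBA ⇒ A·A·CC·BA·A·A·CC·BA·DB·CC·A·A·CC·BA
    A ↦ BA
    B ↦ CC
    C ↦ A
    D ↦ DB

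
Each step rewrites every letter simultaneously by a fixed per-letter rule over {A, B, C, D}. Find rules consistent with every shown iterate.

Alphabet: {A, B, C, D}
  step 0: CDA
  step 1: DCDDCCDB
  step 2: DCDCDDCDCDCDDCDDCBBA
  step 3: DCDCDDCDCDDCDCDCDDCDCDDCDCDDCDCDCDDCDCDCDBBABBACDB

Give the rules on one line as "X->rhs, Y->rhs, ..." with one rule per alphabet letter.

  step 2 ⇒ step 3: DCDCDDCDCDCDDCDDCBBA ⇒ DC·DCD·DC·DCD·DC·DC·DCD·DC·DCD·DC·DCD·DC·DC·DCD·DC·DC·DCD·BBA·BBA·CDB
    A ↦ CDB
    B ↦ BBA
    C ↦ DCD
    D ↦ DC

A->CDB, B->BBA, C->DCD, D->DC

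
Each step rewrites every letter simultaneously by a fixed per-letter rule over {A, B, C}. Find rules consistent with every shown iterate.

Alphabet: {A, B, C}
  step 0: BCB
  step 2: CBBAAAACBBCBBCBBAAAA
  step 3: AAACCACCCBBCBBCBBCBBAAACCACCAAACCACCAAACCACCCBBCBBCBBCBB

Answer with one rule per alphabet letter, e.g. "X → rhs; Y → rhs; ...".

A->CBB, B->ACC, C->AA

  step 2 ⇒ step 3: CBBAAAACBBCBBCBBAAAA ⇒ AA·ACC·ACC·CBB·CBB·CBB·CBB·AA·ACC·ACC·AA·ACC·ACC·AA·ACC·ACC·CBB·CBB·CBB·CBB
    A ↦ CBB
    B ↦ ACC
    C ↦ AA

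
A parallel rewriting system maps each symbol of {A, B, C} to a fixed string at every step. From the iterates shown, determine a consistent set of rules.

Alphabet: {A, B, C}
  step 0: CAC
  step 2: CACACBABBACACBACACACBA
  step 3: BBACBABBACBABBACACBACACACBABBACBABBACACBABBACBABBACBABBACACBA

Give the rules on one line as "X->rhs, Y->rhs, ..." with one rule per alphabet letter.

A->CBA, B->CA, C->BBA

  step 2 ⇒ step 3: CACACBABBACACBACACACBA ⇒ BBA·CBA·BBA·CBA·BBA·CA·CBA·CA·CA·CBA·BBA·CBA·BBA·CA·CBA·BBA·CBA·BBA·CBA·BBA·CA·CBA
    A ↦ CBA
    B ↦ CA
    C ↦ BBA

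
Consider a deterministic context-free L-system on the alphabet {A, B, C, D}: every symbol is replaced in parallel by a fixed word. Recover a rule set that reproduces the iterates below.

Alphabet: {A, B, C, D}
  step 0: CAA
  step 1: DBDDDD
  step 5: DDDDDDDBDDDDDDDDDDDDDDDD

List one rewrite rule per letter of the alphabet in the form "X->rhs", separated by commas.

A->DD, B->C, C->DB, D->A

  step 0 ⇒ step 1: CAA ⇒ DB·DD·DD
    A ↦ DD
    C ↦ DB
    B ↦ C  (constrained at step 1)
    D ↦ A  (constrained at step 1)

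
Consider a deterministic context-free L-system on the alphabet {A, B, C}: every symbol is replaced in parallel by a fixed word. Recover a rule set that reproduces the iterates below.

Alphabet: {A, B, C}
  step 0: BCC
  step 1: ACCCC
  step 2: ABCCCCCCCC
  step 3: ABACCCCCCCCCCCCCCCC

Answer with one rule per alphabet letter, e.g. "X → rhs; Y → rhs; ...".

  step 2 ⇒ step 3: ABCCCCCCCC ⇒ AB·A·CC·CC·CC·CC·CC·CC·CC·CC
    A ↦ AB
    B ↦ A
    C ↦ CC

A->AB, B->A, C->CC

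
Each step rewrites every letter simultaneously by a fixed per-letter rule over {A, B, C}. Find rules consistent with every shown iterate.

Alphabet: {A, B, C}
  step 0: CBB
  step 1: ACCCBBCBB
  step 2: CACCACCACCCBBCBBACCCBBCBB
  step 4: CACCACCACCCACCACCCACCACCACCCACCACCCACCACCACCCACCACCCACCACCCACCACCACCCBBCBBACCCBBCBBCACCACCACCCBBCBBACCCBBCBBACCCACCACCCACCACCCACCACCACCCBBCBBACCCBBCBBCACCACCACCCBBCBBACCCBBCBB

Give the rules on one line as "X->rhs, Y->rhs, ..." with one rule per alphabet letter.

  step 1 ⇒ step 2: ACCCBBCBB ⇒ C·ACC·ACC·ACC·CBB·CBB·ACC·CBB·CBB
    A ↦ C
    B ↦ CBB
    C ↦ ACC

A->C, B->CBB, C->ACC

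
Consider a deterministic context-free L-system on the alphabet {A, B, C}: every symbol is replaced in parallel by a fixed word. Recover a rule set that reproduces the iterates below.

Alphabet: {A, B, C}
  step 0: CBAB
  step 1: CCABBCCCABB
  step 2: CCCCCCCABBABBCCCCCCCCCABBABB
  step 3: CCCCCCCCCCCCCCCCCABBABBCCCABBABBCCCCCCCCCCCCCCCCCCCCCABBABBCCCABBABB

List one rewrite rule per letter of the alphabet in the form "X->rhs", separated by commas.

  step 2 ⇒ step 3: CCCCCCCABBABBCCCCCCCCCABBABB ⇒ CC·CC·CC·CC·CC·CC·CC·CCC·ABB·ABB·CCC·ABB·ABB·CC·CC·CC·CC·CC·CC·CC·CC·CC·CCC·ABB·ABB·CCC·ABB·ABB
    A ↦ CCC
    B ↦ ABB
    C ↦ CC

A->CCC, B->ABB, C->CC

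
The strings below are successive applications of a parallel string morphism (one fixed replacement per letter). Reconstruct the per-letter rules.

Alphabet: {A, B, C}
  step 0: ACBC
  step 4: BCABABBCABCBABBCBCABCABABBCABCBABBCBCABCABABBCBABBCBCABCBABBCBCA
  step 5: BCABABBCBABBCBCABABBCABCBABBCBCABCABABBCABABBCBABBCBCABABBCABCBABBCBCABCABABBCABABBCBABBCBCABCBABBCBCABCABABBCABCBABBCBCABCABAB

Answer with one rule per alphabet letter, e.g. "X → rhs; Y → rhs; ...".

A->BAB, B->BC, C->A

  step 4 ⇒ step 5: BCABABBCABCBABBCBCABCABABBCABCBABBCBCABCABABBCBABBCBCABCBABBCBCA ⇒ BC·A·BAB·BC·BAB·BC·BC·A·BAB·BC·A·BC·BAB·BC·BC·A·BC·A·BAB·BC·A·BAB·BC·BAB·BC·BC·A·BAB·BC·A·BC·BAB·BC·BC·A·BC·A·BAB·BC·A·BAB·BC·BAB·BC·BC·A·BC·BAB·BC·BC·A·BC·A·BAB·BC·A·BC·BAB·BC·BC·A·BC·A·BAB
    A ↦ BAB
    B ↦ BC
    C ↦ A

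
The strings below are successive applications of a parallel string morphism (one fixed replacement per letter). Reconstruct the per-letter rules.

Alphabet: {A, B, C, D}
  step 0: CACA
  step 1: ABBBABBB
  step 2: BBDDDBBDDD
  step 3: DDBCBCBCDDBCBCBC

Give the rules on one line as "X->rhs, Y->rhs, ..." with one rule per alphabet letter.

  step 2 ⇒ step 3: BBDDDBBDDD ⇒ D·D·BC·BC·BC·D·D·BC·BC·BC
    B ↦ D
    D ↦ BC
  step 0 ⇒ step 1: CACA ⇒ AB·BB·AB·BB
    A ↦ BB
  step 0 ⇒ step 1: CACA ⇒ AB·BB·AB·BB
    C ↦ AB

A->BB, B->D, C->AB, D->BC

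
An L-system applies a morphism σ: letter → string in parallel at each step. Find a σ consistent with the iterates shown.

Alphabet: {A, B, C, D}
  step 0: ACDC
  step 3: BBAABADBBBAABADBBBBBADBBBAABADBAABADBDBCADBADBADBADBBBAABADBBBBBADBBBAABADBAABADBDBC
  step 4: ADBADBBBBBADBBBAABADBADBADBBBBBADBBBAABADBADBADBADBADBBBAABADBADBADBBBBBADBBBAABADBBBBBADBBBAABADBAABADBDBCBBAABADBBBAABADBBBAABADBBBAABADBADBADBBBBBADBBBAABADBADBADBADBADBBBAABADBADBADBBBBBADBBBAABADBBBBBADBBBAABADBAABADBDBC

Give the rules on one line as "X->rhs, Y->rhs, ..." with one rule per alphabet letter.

  step 3 ⇒ step 4: BBAABADBBBAABADBBBBBADBBBAABADBAABADBDBCADBADBADBADBBBAABADBBBBBADBBBAABADBAABADBDBC ⇒ ADB·ADB·BB·BB·ADB·BB·AAB·ADB·ADB·ADB·BB·BB·ADB·BB·AAB·ADB·ADB·ADB·ADB·ADB·BB·AAB·ADB·ADB·ADB·BB·BB·ADB·BB·AAB·ADB·BB·BB·ADB·BB·AAB·ADB·AAB·ADB·DBC·BB·AAB·ADB·BB·AAB·ADB·BB·AAB·ADB·BB·AAB·ADB·ADB·ADB·BB·BB·ADB·BB·AAB·ADB·ADB·ADB·ADB·ADB·BB·AAB·ADB·ADB·ADB·BB·BB·ADB·BB·AAB·ADB·BB·BB·ADB·BB·AAB·ADB·AAB·ADB·DBC
    A ↦ BB
    B ↦ ADB
    C ↦ DBC
    D ↦ AAB

A->BB, B->ADB, C->DBC, D->AAB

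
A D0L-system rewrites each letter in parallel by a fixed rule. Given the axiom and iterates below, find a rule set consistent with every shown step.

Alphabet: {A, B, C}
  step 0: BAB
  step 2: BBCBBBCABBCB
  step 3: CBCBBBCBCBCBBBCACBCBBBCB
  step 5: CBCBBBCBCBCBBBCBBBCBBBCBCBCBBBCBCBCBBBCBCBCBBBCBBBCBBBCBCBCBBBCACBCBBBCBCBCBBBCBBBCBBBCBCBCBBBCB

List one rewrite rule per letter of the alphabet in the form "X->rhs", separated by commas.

  step 2 ⇒ step 3: BBCBBBCABBCB ⇒ CB·CB·BB·CB·CB·CB·BB·CA·CB·CB·BB·CB
    A ↦ CA
    B ↦ CB
    C ↦ BB

A->CA, B->CB, C->BB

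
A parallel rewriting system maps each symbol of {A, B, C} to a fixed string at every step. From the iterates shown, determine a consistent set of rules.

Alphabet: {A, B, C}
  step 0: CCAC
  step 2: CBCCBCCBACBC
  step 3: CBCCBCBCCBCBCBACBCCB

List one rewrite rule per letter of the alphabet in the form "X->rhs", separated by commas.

A->BA, B->C, C->CB

  step 2 ⇒ step 3: CBCCBCCBACBC ⇒ CB·C·CB·CB·C·CB·CB·C·BA·CB·C·CB
    A ↦ BA
    B ↦ C
    C ↦ CB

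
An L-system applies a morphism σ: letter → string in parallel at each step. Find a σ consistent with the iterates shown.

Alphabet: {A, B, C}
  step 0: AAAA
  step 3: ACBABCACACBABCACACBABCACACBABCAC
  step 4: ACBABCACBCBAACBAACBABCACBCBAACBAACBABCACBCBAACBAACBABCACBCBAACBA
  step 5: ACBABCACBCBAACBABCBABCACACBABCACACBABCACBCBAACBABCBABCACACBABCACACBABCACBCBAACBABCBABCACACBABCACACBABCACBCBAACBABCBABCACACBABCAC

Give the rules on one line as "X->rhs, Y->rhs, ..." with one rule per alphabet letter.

A->AC, B->BC, C->BA

  step 4 ⇒ step 5: ACBABCACBCBAACBAACBABCACBCBAACBAACBABCACBCBAACBAACBABCACBCBAACBA ⇒ AC·BA·BC·AC·BC·BA·AC·BA·BC·BA·BC·AC·AC·BA·BC·AC·AC·BA·BC·AC·BC·BA·AC·BA·BC·BA·BC·AC·AC·BA·BC·AC·AC·BA·BC·AC·BC·BA·AC·BA·BC·BA·BC·AC·AC·BA·BC·AC·AC·BA·BC·AC·BC·BA·AC·BA·BC·BA·BC·AC·AC·BA·BC·AC
    A ↦ AC
    B ↦ BC
    C ↦ BA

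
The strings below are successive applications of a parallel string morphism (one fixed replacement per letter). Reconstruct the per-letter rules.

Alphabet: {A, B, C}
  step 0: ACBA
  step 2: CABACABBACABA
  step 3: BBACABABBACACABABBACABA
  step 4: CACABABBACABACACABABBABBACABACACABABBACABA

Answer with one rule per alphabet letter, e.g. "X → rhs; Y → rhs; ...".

  step 3 ⇒ step 4: BBACABABBACACABABBACABA ⇒ CA·CA·BA·B·BA·CA·BA·CA·CA·BA·B·BA·B·BA·CA·BA·CA·CA·BA·B·BA·CA·BA
    A ↦ BA
    B ↦ CA
    C ↦ B

A->BA, B->CA, C->B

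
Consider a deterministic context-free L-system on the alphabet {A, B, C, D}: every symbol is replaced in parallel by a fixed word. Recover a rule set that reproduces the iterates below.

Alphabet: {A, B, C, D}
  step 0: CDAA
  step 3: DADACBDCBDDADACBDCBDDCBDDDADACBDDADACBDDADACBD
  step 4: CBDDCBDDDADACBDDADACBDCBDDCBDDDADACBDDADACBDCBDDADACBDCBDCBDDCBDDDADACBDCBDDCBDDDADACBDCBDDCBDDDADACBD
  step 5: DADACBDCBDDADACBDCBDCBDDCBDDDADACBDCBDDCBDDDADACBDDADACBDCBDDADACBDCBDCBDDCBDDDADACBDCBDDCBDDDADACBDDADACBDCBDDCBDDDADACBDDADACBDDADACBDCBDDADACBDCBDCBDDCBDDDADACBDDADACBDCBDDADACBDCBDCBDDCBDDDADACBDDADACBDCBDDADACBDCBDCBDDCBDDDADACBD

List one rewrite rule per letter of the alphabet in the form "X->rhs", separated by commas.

  step 4 ⇒ step 5: CBDDCBDDDADACBDDADACBDCBDDCBDDDADACBDDADACBDCBDDADACBDCBDCBDDCBDDDADACBDCBDDCBDDDADACBDCBDDCBDDDADACBD ⇒ DAD·A·CBD·CBD·DAD·A·CBD·CBD·CBD·D·CBD·D·DAD·A·CBD·CBD·D·CBD·D·DAD·A·CBD·DAD·A·CBD·CBD·DAD·A·CBD·CBD·CBD·D·CBD·D·DAD·A·CBD·CBD·D·CBD·D·DAD·A·CBD·DAD·A·CBD·CBD·D·CBD·D·DAD·A·CBD·DAD·A·CBD·DAD·A·CBD·CBD·DAD·A·CBD·CBD·CBD·D·CBD·D·DAD·A·CBD·DAD·A·CBD·CBD·DAD·A·CBD·CBD·CBD·D·CBD·D·DAD·A·CBD·DAD·A·CBD·CBD·DAD·A·CBD·CBD·CBD·D·CBD·D·DAD·A·CBD
    A ↦ D
    B ↦ A
    C ↦ DAD
    D ↦ CBD

A->D, B->A, C->DAD, D->CBD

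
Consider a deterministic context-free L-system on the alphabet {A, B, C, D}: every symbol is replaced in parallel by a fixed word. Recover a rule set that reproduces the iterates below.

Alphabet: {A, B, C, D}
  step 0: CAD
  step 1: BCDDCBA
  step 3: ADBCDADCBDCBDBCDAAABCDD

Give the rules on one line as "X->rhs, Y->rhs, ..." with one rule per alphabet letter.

A->DCB, B->D, C->BCD, D->A

  step 0 ⇒ step 1: CAD ⇒ BCD·DCB·A
    A ↦ DCB
    C ↦ BCD
    D ↦ A
    B ↦ D  (constrained at step 1)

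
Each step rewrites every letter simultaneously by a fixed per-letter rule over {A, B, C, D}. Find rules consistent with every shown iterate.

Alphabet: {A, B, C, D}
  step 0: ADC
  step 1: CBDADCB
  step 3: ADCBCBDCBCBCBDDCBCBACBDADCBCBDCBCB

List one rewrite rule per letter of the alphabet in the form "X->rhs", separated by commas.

A->CBD, B->CB, C->DCB, D->A

  step 0 ⇒ step 1: ADC ⇒ CBD·A·DCB
    A ↦ CBD
    C ↦ DCB
    D ↦ A
    B ↦ CB  (constrained at step 1)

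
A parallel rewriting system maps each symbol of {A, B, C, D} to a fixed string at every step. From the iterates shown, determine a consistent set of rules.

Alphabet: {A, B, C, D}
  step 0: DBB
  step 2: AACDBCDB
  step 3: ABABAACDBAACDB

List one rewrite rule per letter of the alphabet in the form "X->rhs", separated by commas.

  step 2 ⇒ step 3: AACDBCDB ⇒ AB·AB·AA·C·DB·AA·C·DB
    A ↦ AB
    B ↦ DB
    C ↦ AA
    D ↦ C

A->AB, B->DB, C->AA, D->C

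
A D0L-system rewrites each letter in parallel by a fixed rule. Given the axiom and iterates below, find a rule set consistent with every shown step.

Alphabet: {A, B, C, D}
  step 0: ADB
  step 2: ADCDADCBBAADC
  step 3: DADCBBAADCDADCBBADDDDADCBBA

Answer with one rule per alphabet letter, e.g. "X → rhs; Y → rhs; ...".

A->D, B->D, C->BBA, D->ADC

  step 2 ⇒ step 3: ADCDADCBBAADC ⇒ D·ADC·BBA·ADC·D·ADC·BBA·D·D·D·D·ADC·BBA
    A ↦ D
    B ↦ D
    C ↦ BBA
    D ↦ ADC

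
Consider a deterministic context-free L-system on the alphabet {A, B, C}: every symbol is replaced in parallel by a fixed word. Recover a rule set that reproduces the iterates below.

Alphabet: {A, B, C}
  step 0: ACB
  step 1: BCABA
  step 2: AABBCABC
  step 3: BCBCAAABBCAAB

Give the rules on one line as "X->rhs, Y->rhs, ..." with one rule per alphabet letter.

  step 2 ⇒ step 3: AABBCABC ⇒ BC·BC·A·A·AB·BC·A·AB
    A ↦ BC
    B ↦ A
    C ↦ AB

A->BC, B->A, C->AB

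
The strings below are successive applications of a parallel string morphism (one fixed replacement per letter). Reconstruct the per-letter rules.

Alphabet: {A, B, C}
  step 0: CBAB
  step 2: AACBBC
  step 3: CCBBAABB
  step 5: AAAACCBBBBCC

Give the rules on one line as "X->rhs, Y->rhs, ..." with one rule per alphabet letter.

A->C, B->A, C->BB

  step 2 ⇒ step 3: AACBBC ⇒ C·C·BB·A·A·BB
    A ↦ C
    B ↦ A
    C ↦ BB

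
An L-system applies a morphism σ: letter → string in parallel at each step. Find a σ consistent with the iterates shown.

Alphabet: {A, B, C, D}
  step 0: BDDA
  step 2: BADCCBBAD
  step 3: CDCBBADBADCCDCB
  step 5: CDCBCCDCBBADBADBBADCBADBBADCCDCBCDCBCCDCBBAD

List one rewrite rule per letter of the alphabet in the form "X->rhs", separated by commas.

  step 2 ⇒ step 3: BADCCBBAD ⇒ C·DC·B·BAD·BAD·C·C·DC·B
    A ↦ DC
    B ↦ C
    C ↦ BAD
    D ↦ B

A->DC, B->C, C->BAD, D->B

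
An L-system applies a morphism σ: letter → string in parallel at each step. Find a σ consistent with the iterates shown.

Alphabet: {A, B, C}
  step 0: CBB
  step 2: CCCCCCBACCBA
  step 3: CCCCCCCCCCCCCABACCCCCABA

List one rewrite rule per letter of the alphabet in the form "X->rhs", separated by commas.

A->BA, B->CA, C->CC

  step 2 ⇒ step 3: CCCCCCBACCBA ⇒ CC·CC·CC·CC·CC·CC·CA·BA·CC·CC·CA·BA
    A ↦ BA
    B ↦ CA
    C ↦ CC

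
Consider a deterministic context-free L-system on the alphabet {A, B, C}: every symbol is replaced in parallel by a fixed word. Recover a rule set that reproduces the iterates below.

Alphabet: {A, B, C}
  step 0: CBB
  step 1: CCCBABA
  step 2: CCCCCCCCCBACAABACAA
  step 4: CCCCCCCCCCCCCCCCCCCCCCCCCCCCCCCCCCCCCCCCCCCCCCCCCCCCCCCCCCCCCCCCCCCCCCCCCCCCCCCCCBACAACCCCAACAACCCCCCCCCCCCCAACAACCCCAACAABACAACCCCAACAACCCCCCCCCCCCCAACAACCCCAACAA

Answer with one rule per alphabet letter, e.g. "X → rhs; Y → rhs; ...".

A->CAA, B->BA, C->CCC

  step 1 ⇒ step 2: CCCBABA ⇒ CCC·CCC·CCC·BA·CAA·BA·CAA
    A ↦ CAA
    B ↦ BA
    C ↦ CCC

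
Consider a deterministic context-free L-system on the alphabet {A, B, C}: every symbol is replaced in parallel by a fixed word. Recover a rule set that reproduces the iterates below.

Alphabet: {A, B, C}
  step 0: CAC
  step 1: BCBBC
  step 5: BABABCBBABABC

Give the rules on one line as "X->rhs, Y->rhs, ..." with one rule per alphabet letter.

A->B, B->A, C->BC

  step 0 ⇒ step 1: CAC ⇒ BC·B·BC
    A ↦ B
    C ↦ BC
    B ↦ A  (constrained at step 1)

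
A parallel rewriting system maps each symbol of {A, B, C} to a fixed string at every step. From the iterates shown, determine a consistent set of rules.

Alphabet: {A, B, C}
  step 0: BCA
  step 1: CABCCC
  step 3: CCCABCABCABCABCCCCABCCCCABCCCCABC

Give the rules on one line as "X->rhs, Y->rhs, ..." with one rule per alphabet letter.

A->CC, B->C, C->ABC

  step 0 ⇒ step 1: BCA ⇒ C·ABC·CC
    A ↦ CC
    B ↦ C
    C ↦ ABC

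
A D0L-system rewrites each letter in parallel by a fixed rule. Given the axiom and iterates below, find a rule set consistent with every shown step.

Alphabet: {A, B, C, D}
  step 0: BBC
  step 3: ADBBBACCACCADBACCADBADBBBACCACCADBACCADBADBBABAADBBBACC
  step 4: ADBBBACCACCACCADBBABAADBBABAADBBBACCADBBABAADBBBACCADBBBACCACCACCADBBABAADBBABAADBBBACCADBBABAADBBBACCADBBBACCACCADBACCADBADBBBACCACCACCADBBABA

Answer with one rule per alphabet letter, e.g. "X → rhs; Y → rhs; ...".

A->ADB, B->ACC, C->BA, D->BB

  step 3 ⇒ step 4: ADBBBACCACCADBACCADBADBBBACCACCADBACCADBADBBABAADBBBACC ⇒ ADB·BB·ACC·ACC·ACC·ADB·BA·BA·ADB·BA·BA·ADB·BB·ACC·ADB·BA·BA·ADB·BB·ACC·ADB·BB·ACC·ACC·ACC·ADB·BA·BA·ADB·BA·BA·ADB·BB·ACC·ADB·BA·BA·ADB·BB·ACC·ADB·BB·ACC·ACC·ADB·ACC·ADB·ADB·BB·ACC·ACC·ACC·ADB·BA·BA
    A ↦ ADB
    B ↦ ACC
    C ↦ BA
    D ↦ BB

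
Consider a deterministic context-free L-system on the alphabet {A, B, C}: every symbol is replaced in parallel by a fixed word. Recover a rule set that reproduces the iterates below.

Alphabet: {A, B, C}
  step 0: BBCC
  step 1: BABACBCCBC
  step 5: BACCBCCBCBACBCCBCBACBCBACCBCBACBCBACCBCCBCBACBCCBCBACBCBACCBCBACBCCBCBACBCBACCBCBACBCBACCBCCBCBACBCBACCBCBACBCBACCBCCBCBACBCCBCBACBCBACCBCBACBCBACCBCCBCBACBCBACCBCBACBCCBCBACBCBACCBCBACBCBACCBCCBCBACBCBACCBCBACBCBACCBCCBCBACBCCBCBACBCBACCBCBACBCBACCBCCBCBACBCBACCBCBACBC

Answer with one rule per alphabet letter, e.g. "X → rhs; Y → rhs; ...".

  step 0 ⇒ step 1: BBCC ⇒ BA·BA·CBC·CBC
    B ↦ BA
    C ↦ CBC
    A ↦ C  (constrained at step 1)

A->C, B->BA, C->CBC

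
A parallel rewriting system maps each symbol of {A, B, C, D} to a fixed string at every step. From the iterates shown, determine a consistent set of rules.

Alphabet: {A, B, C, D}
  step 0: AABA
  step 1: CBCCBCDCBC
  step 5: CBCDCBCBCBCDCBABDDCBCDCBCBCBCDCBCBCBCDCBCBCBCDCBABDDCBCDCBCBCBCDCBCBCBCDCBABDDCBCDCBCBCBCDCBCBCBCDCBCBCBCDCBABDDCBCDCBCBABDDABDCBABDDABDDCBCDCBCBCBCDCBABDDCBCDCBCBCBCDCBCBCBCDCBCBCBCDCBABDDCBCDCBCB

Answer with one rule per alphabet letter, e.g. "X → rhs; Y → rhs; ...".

A->CBC, B->D, C->ABD, D->CB

  step 0 ⇒ step 1: AABA ⇒ CBC·CBC·D·CBC
    A ↦ CBC
    B ↦ D
    C ↦ ABD  (constrained at step 1)
    D ↦ CB  (constrained at step 1)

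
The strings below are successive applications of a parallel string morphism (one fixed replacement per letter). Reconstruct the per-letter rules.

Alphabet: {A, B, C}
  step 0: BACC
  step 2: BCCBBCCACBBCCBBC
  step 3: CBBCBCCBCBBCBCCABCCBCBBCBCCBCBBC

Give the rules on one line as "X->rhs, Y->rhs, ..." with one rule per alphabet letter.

A->CA, B->CB, C->BC

  step 2 ⇒ step 3: BCCBBCCACBBCCBBC ⇒ CB·BC·BC·CB·CB·BC·BC·CA·BC·CB·CB·BC·BC·CB·CB·BC
    A ↦ CA
    B ↦ CB
    C ↦ BC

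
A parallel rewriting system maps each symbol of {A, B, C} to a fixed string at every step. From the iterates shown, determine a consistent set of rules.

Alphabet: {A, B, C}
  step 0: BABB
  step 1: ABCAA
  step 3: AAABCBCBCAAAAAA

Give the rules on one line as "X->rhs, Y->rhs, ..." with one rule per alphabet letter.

A->BC, B->A, C->AA

  step 0 ⇒ step 1: BABB ⇒ A·BC·A·A
    A ↦ BC
    B ↦ A
    C ↦ AA  (constrained at step 1)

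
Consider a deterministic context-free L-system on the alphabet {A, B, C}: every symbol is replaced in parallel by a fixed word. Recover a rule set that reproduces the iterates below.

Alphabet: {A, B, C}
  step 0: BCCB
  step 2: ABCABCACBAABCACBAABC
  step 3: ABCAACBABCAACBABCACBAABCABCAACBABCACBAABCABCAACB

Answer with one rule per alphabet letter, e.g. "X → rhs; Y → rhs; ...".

  step 2 ⇒ step 3: ABCABCACBAABCACBAABC ⇒ ABC·A·ACB·ABC·A·ACB·ABC·ACB·A·ABC·ABC·A·ACB·ABC·ACB·A·ABC·ABC·A·ACB
    A ↦ ABC
    B ↦ A
    C ↦ ACB

A->ABC, B->A, C->ACB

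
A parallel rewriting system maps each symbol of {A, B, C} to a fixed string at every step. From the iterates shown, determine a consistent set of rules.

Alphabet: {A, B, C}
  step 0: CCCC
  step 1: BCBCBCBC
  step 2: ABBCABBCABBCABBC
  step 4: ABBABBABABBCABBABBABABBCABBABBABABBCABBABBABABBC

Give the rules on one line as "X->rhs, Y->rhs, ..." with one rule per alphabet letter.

  step 1 ⇒ step 2: BCBCBCBC ⇒ AB·BC·AB·BC·AB·BC·AB·BC
    B ↦ AB
    C ↦ BC
    A ↦ B  (constrained at step 2)

A->B, B->AB, C->BC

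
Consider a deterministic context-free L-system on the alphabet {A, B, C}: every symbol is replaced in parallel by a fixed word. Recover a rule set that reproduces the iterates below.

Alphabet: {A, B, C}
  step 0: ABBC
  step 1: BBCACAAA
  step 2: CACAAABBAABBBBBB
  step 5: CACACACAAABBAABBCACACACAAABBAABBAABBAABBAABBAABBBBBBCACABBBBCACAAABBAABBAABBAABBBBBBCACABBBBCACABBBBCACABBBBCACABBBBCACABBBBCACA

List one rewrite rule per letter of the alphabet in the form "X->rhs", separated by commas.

  step 1 ⇒ step 2: BBCACAAA ⇒ CA·CA·AA·BB·AA·BB·BB·BB
    A ↦ BB
    B ↦ CA
    C ↦ AA

A->BB, B->CA, C->AA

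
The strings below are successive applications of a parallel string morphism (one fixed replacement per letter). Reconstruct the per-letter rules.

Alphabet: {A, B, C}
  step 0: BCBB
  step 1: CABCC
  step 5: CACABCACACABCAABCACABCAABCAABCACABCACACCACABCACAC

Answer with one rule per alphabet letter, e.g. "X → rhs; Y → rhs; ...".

A->CA, B->C, C->AB

  step 0 ⇒ step 1: BCBB ⇒ C·AB·C·C
    B ↦ C
    C ↦ AB
    A ↦ CA  (constrained at step 1)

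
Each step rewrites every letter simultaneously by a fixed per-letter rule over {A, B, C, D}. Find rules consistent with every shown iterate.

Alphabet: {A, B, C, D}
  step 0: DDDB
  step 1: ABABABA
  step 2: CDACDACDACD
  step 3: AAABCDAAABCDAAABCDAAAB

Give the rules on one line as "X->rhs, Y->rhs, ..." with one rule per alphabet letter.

  step 2 ⇒ step 3: CDACDACDACD ⇒ AA·AB·CD·AA·AB·CD·AA·AB·CD·AA·AB
    A ↦ CD
    C ↦ AA
    D ↦ AB
  step 0 ⇒ step 1: DDDB ⇒ AB·AB·AB·A
    B ↦ A

A->CD, B->A, C->AA, D->AB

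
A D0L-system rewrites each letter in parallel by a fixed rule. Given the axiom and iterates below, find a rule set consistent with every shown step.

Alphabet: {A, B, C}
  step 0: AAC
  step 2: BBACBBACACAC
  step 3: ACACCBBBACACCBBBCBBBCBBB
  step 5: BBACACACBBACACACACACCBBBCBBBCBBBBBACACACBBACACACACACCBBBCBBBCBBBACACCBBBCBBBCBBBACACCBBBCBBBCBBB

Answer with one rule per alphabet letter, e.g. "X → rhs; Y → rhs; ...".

A->CB, B->AC, C->BB

  step 2 ⇒ step 3: BBACBBACACAC ⇒ AC·AC·CB·BB·AC·AC·CB·BB·CB·BB·CB·BB
    A ↦ CB
    B ↦ AC
    C ↦ BB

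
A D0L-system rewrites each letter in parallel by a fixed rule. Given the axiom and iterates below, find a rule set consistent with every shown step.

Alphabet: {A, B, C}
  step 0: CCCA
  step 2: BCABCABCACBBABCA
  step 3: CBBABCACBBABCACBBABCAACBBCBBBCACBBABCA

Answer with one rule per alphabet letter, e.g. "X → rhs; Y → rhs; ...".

A->BCA, B->CBB, C->A

  step 2 ⇒ step 3: BCABCABCACBBABCA ⇒ CBB·A·BCA·CBB·A·BCA·CBB·A·BCA·A·CBB·CBB·BCA·CBB·A·BCA
    A ↦ BCA
    B ↦ CBB
    C ↦ A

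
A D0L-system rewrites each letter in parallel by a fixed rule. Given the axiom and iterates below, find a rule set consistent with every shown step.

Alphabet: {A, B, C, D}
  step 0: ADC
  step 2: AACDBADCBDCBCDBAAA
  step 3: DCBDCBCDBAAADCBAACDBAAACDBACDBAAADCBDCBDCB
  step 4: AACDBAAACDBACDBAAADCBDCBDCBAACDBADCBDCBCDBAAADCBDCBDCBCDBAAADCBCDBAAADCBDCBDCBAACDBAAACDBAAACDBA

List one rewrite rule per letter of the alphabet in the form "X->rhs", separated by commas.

A->DCB, B->A, C->CDB, D->AA

  step 3 ⇒ step 4: DCBDCBCDBAAADCBAACDBAAACDBACDBAAADCBDCBDCB ⇒ AA·CDB·A·AA·CDB·A·CDB·AA·A·DCB·DCB·DCB·AA·CDB·A·DCB·DCB·CDB·AA·A·DCB·DCB·DCB·CDB·AA·A·DCB·CDB·AA·A·DCB·DCB·DCB·AA·CDB·A·AA·CDB·A·AA·CDB·A
    A ↦ DCB
    B ↦ A
    C ↦ CDB
    D ↦ AA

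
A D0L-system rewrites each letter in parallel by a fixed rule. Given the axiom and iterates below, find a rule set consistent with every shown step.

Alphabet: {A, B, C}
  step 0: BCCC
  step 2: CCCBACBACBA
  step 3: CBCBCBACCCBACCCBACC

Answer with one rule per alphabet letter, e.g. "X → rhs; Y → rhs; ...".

  step 2 ⇒ step 3: CCCBACBACBA ⇒ CB·CB·CB·A·CC·CB·A·CC·CB·A·CC
    A ↦ CC
    B ↦ A
    C ↦ CB

A->CC, B->A, C->CB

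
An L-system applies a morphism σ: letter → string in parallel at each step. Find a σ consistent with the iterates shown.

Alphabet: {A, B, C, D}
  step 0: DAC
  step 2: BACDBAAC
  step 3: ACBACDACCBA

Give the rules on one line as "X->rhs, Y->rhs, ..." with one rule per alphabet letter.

  step 2 ⇒ step 3: BACDBAAC ⇒ A·C·BA·CD·A·C·C·BA
    A ↦ C
    B ↦ A
    C ↦ BA
    D ↦ CD

A->C, B->A, C->BA, D->CD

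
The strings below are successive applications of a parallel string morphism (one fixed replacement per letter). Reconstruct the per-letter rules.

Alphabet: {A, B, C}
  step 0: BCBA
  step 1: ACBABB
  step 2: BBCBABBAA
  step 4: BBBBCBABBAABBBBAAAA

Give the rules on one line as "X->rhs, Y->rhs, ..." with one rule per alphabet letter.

A->BB, B->A, C->CB

  step 1 ⇒ step 2: ACBABB ⇒ BB·CB·A·BB·A·A
    A ↦ BB
    B ↦ A
    C ↦ CB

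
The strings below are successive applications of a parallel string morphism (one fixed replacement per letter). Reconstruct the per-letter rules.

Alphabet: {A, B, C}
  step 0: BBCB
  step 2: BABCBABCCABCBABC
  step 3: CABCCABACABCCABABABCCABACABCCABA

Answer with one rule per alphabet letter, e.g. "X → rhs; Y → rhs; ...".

  step 2 ⇒ step 3: BABCBABCCABCBABC ⇒ CA·BC·CA·BA·CA·BC·CA·BA·BA·BC·CA·BA·CA·BC·CA·BA
    A ↦ BC
    B ↦ CA
    C ↦ BA

A->BC, B->CA, C->BA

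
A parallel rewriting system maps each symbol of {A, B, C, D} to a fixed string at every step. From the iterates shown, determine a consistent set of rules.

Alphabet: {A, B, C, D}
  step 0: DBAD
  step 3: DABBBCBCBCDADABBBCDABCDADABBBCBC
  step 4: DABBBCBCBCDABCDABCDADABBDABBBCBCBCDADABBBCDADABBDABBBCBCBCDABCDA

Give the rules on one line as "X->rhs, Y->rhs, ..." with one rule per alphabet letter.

  step 3 ⇒ step 4: DABBBCBCBCDADABBBCDABCDADABBBCBC ⇒ DA·BB·BC·BC·BC·DA·BC·DA·BC·DA·DA·BB·DA·BB·BC·BC·BC·DA·DA·BB·BC·DA·DA·BB·DA·BB·BC·BC·BC·DA·BC·DA
    A ↦ BB
    B ↦ BC
    C ↦ DA
    D ↦ DA

A->BB, B->BC, C->DA, D->DA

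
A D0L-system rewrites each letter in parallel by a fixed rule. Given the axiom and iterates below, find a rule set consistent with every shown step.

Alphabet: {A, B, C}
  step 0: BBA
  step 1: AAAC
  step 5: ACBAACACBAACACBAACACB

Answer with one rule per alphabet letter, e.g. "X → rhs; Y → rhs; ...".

A->AC, B->A, C->B

  step 0 ⇒ step 1: BBA ⇒ A·A·AC
    A ↦ AC
    B ↦ A
    C ↦ B  (constrained at step 1)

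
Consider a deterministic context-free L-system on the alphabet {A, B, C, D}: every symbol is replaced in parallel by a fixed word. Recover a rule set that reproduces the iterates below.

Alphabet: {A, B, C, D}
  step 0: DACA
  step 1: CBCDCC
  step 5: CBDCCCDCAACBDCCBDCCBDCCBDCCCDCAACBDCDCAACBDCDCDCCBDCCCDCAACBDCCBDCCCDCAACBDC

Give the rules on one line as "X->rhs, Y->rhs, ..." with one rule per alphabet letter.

A->C, B->AA, C->DC, D->CB

  step 0 ⇒ step 1: DACA ⇒ CB·C·DC·C
    A ↦ C
    C ↦ DC
    D ↦ CB
    B ↦ AA  (constrained at step 1)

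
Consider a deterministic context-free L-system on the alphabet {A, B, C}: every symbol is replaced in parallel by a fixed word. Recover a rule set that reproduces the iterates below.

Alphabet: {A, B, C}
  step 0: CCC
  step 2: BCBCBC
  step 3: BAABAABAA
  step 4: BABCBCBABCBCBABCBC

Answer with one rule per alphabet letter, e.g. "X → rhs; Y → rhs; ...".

  step 3 ⇒ step 4: BAABAABAA ⇒ BA·BC·BC·BA·BC·BC·BA·BC·BC
    A ↦ BC
    B ↦ BA
  step 2 ⇒ step 3: BCBCBC ⇒ BA·A·BA·A·BA·A
    C ↦ A

A->BC, B->BA, C->A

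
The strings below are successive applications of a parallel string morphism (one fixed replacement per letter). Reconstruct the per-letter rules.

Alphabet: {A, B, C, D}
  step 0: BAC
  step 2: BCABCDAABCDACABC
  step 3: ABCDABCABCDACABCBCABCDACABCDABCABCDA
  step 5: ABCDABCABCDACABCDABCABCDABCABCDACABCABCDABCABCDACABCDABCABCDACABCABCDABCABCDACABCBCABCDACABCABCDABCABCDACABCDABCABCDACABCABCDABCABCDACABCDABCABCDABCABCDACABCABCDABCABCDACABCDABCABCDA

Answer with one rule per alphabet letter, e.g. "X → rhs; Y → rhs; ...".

A->BC, B->ABC, C->DA, D->CA

  step 2 ⇒ step 3: BCABCDAABCDACABC ⇒ ABC·DA·BC·ABC·DA·CA·BC·BC·ABC·DA·CA·BC·DA·BC·ABC·DA
    A ↦ BC
    B ↦ ABC
    C ↦ DA
    D ↦ CA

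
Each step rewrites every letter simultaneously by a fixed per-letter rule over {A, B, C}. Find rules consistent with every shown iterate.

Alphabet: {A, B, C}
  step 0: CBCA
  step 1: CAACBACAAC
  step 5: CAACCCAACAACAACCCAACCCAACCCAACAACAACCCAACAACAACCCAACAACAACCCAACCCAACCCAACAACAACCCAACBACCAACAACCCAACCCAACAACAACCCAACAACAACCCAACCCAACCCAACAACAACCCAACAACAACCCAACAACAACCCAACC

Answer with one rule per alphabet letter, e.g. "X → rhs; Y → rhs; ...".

A->C, B->CBA, C->CAA

  step 0 ⇒ step 1: CBCA ⇒ CAA·CBA·CAA·C
    A ↦ C
    B ↦ CBA
    C ↦ CAA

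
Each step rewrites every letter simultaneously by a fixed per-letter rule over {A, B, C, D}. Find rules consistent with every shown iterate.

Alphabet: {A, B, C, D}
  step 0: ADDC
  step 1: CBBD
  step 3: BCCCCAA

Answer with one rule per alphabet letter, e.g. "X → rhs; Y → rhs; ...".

  step 0 ⇒ step 1: ADDC ⇒ C·B·B·D
    A ↦ C
    C ↦ D
    D ↦ B
    B ↦ AA  (constrained at step 1)

A->C, B->AA, C->D, D->B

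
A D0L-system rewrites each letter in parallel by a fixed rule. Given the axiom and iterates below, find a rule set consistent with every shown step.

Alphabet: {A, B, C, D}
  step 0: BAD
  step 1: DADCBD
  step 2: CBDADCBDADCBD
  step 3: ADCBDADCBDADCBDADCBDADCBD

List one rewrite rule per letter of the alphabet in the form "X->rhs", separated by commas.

  step 2 ⇒ step 3: CBDADCBDADCBD ⇒ A·D·CBD·AD·CBD·A·D·CBD·AD·CBD·A·D·CBD
    A ↦ AD
    B ↦ D
    C ↦ A
    D ↦ CBD

A->AD, B->D, C->A, D->CBD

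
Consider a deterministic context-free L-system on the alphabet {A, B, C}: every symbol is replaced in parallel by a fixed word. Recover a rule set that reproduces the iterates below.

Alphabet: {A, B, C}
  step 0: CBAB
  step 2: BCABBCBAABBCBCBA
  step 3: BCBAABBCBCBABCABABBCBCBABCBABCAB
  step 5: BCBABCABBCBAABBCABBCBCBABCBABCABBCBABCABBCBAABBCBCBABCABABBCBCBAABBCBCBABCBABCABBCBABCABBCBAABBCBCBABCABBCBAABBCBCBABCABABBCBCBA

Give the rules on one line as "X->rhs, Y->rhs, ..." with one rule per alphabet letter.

  step 2 ⇒ step 3: BCABBCBAABBCBCBA ⇒ BC·BA·AB·BC·BC·BA·BC·AB·AB·BC·BC·BA·BC·BA·BC·AB
    A ↦ AB
    B ↦ BC
    C ↦ BA

A->AB, B->BC, C->BA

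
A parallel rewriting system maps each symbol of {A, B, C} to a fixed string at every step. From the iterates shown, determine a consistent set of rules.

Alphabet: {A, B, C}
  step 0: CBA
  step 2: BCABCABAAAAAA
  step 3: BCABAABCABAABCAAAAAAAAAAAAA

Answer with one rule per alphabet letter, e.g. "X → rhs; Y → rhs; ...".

  step 2 ⇒ step 3: BCABCABAAAAAA ⇒ BCA·B·AA·BCA·B·AA·BCA·AA·AA·AA·AA·AA·AA
    A ↦ AA
    B ↦ BCA
    C ↦ B

A->AA, B->BCA, C->B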